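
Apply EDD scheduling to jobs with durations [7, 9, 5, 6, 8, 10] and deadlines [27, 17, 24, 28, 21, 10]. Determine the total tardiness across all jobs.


Sort by due date (EDD order): [(10, 10), (9, 17), (8, 21), (5, 24), (7, 27), (6, 28)]
Compute completion times and tardiness:
  Job 1: p=10, d=10, C=10, tardiness=max(0,10-10)=0
  Job 2: p=9, d=17, C=19, tardiness=max(0,19-17)=2
  Job 3: p=8, d=21, C=27, tardiness=max(0,27-21)=6
  Job 4: p=5, d=24, C=32, tardiness=max(0,32-24)=8
  Job 5: p=7, d=27, C=39, tardiness=max(0,39-27)=12
  Job 6: p=6, d=28, C=45, tardiness=max(0,45-28)=17
Total tardiness = 45

45


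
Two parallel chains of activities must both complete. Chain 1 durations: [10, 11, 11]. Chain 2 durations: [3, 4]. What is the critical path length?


Path A total = 10 + 11 + 11 = 32
Path B total = 3 + 4 = 7
Critical path = longest path = max(32, 7) = 32

32


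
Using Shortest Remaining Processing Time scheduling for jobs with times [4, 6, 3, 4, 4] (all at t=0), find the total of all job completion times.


Since all jobs arrive at t=0, SRPT equals SPT ordering.
SPT order: [3, 4, 4, 4, 6]
Completion times:
  Job 1: p=3, C=3
  Job 2: p=4, C=7
  Job 3: p=4, C=11
  Job 4: p=4, C=15
  Job 5: p=6, C=21
Total completion time = 3 + 7 + 11 + 15 + 21 = 57

57


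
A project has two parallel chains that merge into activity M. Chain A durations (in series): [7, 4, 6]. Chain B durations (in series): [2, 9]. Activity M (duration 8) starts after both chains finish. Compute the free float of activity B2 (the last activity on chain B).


ES(B2) = sum of predecessors on chain B = 2
EF(B2) = ES + duration = 2 + 9 = 11
Successor of B2 is M. ES(M) = max(sum(A), sum(B)) = max(17, 11) = 17
Free float = ES(successor) - EF(current) = 17 - 11 = 6

6


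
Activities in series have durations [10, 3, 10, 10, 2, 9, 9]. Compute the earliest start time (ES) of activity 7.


Activity 7 starts after activities 1 through 6 complete.
Predecessor durations: [10, 3, 10, 10, 2, 9]
ES = 10 + 3 + 10 + 10 + 2 + 9 = 44

44


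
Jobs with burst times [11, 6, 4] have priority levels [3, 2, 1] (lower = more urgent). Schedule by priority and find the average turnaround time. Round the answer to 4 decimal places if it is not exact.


Sort by priority (ascending = highest first):
Order: [(1, 4), (2, 6), (3, 11)]
Completion times:
  Priority 1, burst=4, C=4
  Priority 2, burst=6, C=10
  Priority 3, burst=11, C=21
Average turnaround = 35/3 = 11.6667

11.6667


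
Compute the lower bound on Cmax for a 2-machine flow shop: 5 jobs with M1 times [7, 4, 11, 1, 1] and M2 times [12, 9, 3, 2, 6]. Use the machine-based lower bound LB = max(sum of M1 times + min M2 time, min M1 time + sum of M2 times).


LB1 = sum(M1 times) + min(M2 times) = 24 + 2 = 26
LB2 = min(M1 times) + sum(M2 times) = 1 + 32 = 33
Lower bound = max(LB1, LB2) = max(26, 33) = 33

33


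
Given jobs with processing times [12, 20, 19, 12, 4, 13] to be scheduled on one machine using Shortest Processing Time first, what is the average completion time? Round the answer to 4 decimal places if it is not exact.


Sort jobs by processing time (SPT order): [4, 12, 12, 13, 19, 20]
Compute completion times sequentially:
  Job 1: processing = 4, completes at 4
  Job 2: processing = 12, completes at 16
  Job 3: processing = 12, completes at 28
  Job 4: processing = 13, completes at 41
  Job 5: processing = 19, completes at 60
  Job 6: processing = 20, completes at 80
Sum of completion times = 229
Average completion time = 229/6 = 38.1667

38.1667


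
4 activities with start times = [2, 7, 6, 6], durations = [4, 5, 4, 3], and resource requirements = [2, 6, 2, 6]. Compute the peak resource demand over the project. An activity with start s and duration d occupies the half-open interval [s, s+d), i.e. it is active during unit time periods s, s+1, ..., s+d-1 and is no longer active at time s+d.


Each activity i is active on [start_i, start_i + duration_i).
Compute total resource usage per time slot:
  t=0: active resources = [], total = 0
  t=1: active resources = [], total = 0
  t=2: active resources = [2], total = 2
  t=3: active resources = [2], total = 2
  t=4: active resources = [2], total = 2
  t=5: active resources = [2], total = 2
  t=6: active resources = [2, 6], total = 8
  t=7: active resources = [6, 2, 6], total = 14
  t=8: active resources = [6, 2, 6], total = 14
  t=9: active resources = [6, 2], total = 8
  t=10: active resources = [6], total = 6
  t=11: active resources = [6], total = 6
Peak resource demand = 14

14


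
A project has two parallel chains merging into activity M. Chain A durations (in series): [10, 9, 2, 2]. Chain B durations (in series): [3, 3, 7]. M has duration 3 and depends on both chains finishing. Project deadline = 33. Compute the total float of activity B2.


Forward pass: ES(B2) = sum of predecessors on chain B = 3
EF = ES + duration = 3 + 3 = 6
Backward pass: LF(M) = deadline = 33; LS(M) = 33 - 3 = 30
LF(B2) = LS(M) - sum(successors on chain B) = 30 - 7 = 23
LS = LF - duration = 23 - 3 = 20
Total float = LS - ES = 20 - 3 = 17

17


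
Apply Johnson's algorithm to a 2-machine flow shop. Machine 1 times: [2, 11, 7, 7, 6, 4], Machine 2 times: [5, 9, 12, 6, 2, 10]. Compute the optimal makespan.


Apply Johnson's rule:
  Group 1 (a <= b): [(1, 2, 5), (6, 4, 10), (3, 7, 12)]
  Group 2 (a > b): [(2, 11, 9), (4, 7, 6), (5, 6, 2)]
Optimal job order: [1, 6, 3, 2, 4, 5]
Schedule:
  Job 1: M1 done at 2, M2 done at 7
  Job 6: M1 done at 6, M2 done at 17
  Job 3: M1 done at 13, M2 done at 29
  Job 2: M1 done at 24, M2 done at 38
  Job 4: M1 done at 31, M2 done at 44
  Job 5: M1 done at 37, M2 done at 46
Makespan = 46

46


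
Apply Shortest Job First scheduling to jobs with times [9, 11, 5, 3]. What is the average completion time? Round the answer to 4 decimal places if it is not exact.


SJF order (ascending): [3, 5, 9, 11]
Completion times:
  Job 1: burst=3, C=3
  Job 2: burst=5, C=8
  Job 3: burst=9, C=17
  Job 4: burst=11, C=28
Average completion = 56/4 = 14.0

14.0


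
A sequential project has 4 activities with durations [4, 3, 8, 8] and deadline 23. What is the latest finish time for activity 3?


LF(activity 3) = deadline - sum of successor durations
Successors: activities 4 through 4 with durations [8]
Sum of successor durations = 8
LF = 23 - 8 = 15

15


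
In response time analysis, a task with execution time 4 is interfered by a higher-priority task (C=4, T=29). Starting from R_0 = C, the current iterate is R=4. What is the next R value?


R_next = C + ceil(R_prev / T_hp) * C_hp
ceil(4 / 29) = ceil(0.1379) = 1
Interference = 1 * 4 = 4
R_next = 4 + 4 = 8

8


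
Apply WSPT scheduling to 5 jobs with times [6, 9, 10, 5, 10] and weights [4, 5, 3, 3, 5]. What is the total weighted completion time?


Compute p/w ratios and sort ascending (WSPT): [(6, 4), (5, 3), (9, 5), (10, 5), (10, 3)]
Compute weighted completion times:
  Job (p=6,w=4): C=6, w*C=4*6=24
  Job (p=5,w=3): C=11, w*C=3*11=33
  Job (p=9,w=5): C=20, w*C=5*20=100
  Job (p=10,w=5): C=30, w*C=5*30=150
  Job (p=10,w=3): C=40, w*C=3*40=120
Total weighted completion time = 427

427


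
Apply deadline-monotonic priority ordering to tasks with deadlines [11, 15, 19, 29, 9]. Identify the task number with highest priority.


Sort tasks by relative deadline (ascending):
  Task 5: deadline = 9
  Task 1: deadline = 11
  Task 2: deadline = 15
  Task 3: deadline = 19
  Task 4: deadline = 29
Priority order (highest first): [5, 1, 2, 3, 4]
Highest priority task = 5

5


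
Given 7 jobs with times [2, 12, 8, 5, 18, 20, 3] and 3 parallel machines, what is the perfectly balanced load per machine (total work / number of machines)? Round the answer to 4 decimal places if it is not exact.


Total processing time = 2 + 12 + 8 + 5 + 18 + 20 + 3 = 68
Number of machines = 3
Ideal balanced load = 68 / 3 = 22.6667

22.6667


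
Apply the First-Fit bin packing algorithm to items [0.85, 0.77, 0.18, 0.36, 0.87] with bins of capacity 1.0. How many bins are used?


Place items sequentially using First-Fit:
  Item 0.85 -> new Bin 1
  Item 0.77 -> new Bin 2
  Item 0.18 -> Bin 2 (now 0.95)
  Item 0.36 -> new Bin 3
  Item 0.87 -> new Bin 4
Total bins used = 4

4


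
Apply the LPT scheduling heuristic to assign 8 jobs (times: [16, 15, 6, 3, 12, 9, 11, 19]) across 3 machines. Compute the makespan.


Sort jobs in decreasing order (LPT): [19, 16, 15, 12, 11, 9, 6, 3]
Assign each job to the least loaded machine:
  Machine 1: jobs [19, 9], load = 28
  Machine 2: jobs [16, 11, 6], load = 33
  Machine 3: jobs [15, 12, 3], load = 30
Makespan = max load = 33

33


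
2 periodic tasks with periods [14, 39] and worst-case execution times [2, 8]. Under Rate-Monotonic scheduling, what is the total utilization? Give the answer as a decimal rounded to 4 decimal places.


Compute individual utilizations (exact fractions):
  Task 1: C/T = 2/14 = 1/7 (approx. 0.1429)
  Task 2: C/T = 8/39 (approx. 0.2051)
Total utilization U = 1/7 + 8/39 = 95/273
Rounded to 4 decimal places: U = 0.3480
RM (Liu & Layland) bound for 2 tasks = 0.828427; compare with U = 95/273 (approx. 0.347985)
U <= bound, so schedulable by RM sufficient condition.

0.3480


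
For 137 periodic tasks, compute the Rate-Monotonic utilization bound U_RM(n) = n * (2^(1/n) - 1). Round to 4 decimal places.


Compute 2^(1/137) = 1.0050722892
Subtract 1: 1.0050722892 - 1 = 0.0050722892
Multiply by n: 137 * 0.0050722892 = 0.6949036204
Round to 4 dp: 0.6949

0.6949


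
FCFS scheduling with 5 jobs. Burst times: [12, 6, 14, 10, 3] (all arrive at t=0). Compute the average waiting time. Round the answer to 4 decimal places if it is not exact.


FCFS order (as given): [12, 6, 14, 10, 3]
Waiting times:
  Job 1: wait = 0
  Job 2: wait = 12
  Job 3: wait = 18
  Job 4: wait = 32
  Job 5: wait = 42
Sum of waiting times = 104
Average waiting time = 104/5 = 20.8

20.8


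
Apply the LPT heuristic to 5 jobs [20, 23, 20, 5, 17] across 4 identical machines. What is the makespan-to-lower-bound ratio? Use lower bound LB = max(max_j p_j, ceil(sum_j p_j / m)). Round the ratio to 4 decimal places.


LPT order: [23, 20, 20, 17, 5]
Machine loads after assignment: [23, 20, 20, 22]
LPT makespan = 23
Lower bound = max(max_job, ceil(total/4)) = max(23, 22) = 23
Ratio = 23 / 23 = 1.0

1.0


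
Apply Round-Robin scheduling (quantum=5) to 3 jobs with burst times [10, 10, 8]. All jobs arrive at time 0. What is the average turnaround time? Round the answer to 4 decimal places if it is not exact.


Time quantum = 5
Execution trace:
  J1 runs 5 units, time = 5
  J2 runs 5 units, time = 10
  J3 runs 5 units, time = 15
  J1 runs 5 units, time = 20
  J2 runs 5 units, time = 25
  J3 runs 3 units, time = 28
Finish times: [20, 25, 28]
Average turnaround = 73/3 = 24.3333

24.3333


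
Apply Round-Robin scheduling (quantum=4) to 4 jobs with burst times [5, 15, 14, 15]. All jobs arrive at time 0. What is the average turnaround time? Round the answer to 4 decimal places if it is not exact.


Time quantum = 4
Execution trace:
  J1 runs 4 units, time = 4
  J2 runs 4 units, time = 8
  J3 runs 4 units, time = 12
  J4 runs 4 units, time = 16
  J1 runs 1 units, time = 17
  J2 runs 4 units, time = 21
  J3 runs 4 units, time = 25
  J4 runs 4 units, time = 29
  J2 runs 4 units, time = 33
  J3 runs 4 units, time = 37
  J4 runs 4 units, time = 41
  J2 runs 3 units, time = 44
  J3 runs 2 units, time = 46
  J4 runs 3 units, time = 49
Finish times: [17, 44, 46, 49]
Average turnaround = 156/4 = 39.0

39.0


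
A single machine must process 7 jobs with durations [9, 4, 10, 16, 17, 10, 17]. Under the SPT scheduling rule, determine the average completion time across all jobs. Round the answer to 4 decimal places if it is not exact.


Sort jobs by processing time (SPT order): [4, 9, 10, 10, 16, 17, 17]
Compute completion times sequentially:
  Job 1: processing = 4, completes at 4
  Job 2: processing = 9, completes at 13
  Job 3: processing = 10, completes at 23
  Job 4: processing = 10, completes at 33
  Job 5: processing = 16, completes at 49
  Job 6: processing = 17, completes at 66
  Job 7: processing = 17, completes at 83
Sum of completion times = 271
Average completion time = 271/7 = 38.7143

38.7143


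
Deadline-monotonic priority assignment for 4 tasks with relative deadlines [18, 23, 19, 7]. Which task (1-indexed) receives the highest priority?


Sort tasks by relative deadline (ascending):
  Task 4: deadline = 7
  Task 1: deadline = 18
  Task 3: deadline = 19
  Task 2: deadline = 23
Priority order (highest first): [4, 1, 3, 2]
Highest priority task = 4

4


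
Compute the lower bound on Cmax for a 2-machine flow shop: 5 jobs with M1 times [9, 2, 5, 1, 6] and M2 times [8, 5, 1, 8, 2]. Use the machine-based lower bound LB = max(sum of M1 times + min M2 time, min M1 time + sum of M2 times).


LB1 = sum(M1 times) + min(M2 times) = 23 + 1 = 24
LB2 = min(M1 times) + sum(M2 times) = 1 + 24 = 25
Lower bound = max(LB1, LB2) = max(24, 25) = 25

25


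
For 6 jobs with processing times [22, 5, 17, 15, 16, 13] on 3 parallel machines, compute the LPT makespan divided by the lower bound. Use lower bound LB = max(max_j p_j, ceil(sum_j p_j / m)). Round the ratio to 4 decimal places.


LPT order: [22, 17, 16, 15, 13, 5]
Machine loads after assignment: [27, 30, 31]
LPT makespan = 31
Lower bound = max(max_job, ceil(total/3)) = max(22, 30) = 30
Ratio = 31 / 30 = 1.0333

1.0333


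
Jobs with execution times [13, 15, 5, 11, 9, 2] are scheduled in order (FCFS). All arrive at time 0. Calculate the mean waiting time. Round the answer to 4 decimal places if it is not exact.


FCFS order (as given): [13, 15, 5, 11, 9, 2]
Waiting times:
  Job 1: wait = 0
  Job 2: wait = 13
  Job 3: wait = 28
  Job 4: wait = 33
  Job 5: wait = 44
  Job 6: wait = 53
Sum of waiting times = 171
Average waiting time = 171/6 = 28.5

28.5


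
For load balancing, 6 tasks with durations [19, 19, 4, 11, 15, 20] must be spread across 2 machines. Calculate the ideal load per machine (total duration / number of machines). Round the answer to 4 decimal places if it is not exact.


Total processing time = 19 + 19 + 4 + 11 + 15 + 20 = 88
Number of machines = 2
Ideal balanced load = 88 / 2 = 44.0

44.0


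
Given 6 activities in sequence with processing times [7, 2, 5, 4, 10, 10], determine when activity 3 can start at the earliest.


Activity 3 starts after activities 1 through 2 complete.
Predecessor durations: [7, 2]
ES = 7 + 2 = 9

9


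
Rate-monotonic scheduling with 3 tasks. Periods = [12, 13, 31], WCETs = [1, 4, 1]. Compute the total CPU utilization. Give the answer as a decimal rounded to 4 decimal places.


Compute individual utilizations (exact fractions):
  Task 1: C/T = 1/12 (approx. 0.0833)
  Task 2: C/T = 4/13 (approx. 0.3077)
  Task 3: C/T = 1/31 (approx. 0.0323)
Total utilization U = 1/12 + 4/13 + 1/31 = 2047/4836
Rounded to 4 decimal places: U = 0.4233
RM (Liu & Layland) bound for 3 tasks = 0.779763; compare with U = 2047/4836 (approx. 0.423284)
U <= bound, so schedulable by RM sufficient condition.

0.4233


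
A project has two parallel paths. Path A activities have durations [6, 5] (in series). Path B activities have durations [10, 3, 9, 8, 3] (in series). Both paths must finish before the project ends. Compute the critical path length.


Path A total = 6 + 5 = 11
Path B total = 10 + 3 + 9 + 8 + 3 = 33
Critical path = longest path = max(11, 33) = 33

33


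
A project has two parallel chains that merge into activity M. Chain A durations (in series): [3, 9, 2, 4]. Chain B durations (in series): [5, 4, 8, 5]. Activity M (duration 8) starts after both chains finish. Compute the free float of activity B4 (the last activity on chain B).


ES(B4) = sum of predecessors on chain B = 17
EF(B4) = ES + duration = 17 + 5 = 22
Successor of B4 is M. ES(M) = max(sum(A), sum(B)) = max(18, 22) = 22
Free float = ES(successor) - EF(current) = 22 - 22 = 0

0


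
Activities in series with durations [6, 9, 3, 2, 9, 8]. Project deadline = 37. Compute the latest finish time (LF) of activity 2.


LF(activity 2) = deadline - sum of successor durations
Successors: activities 3 through 6 with durations [3, 2, 9, 8]
Sum of successor durations = 22
LF = 37 - 22 = 15

15


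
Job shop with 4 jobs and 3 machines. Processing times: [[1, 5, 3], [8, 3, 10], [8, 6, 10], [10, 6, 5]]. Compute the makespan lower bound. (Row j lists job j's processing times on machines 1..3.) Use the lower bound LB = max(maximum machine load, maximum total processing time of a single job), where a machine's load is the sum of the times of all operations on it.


Machine loads:
  Machine 1: 1 + 8 + 8 + 10 = 27
  Machine 2: 5 + 3 + 6 + 6 = 20
  Machine 3: 3 + 10 + 10 + 5 = 28
Max machine load = 28
Job totals:
  Job 1: 9
  Job 2: 21
  Job 3: 24
  Job 4: 21
Max job total = 24
Lower bound = max(28, 24) = 28

28


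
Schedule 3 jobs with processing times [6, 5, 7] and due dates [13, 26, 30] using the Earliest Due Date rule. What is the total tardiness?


Sort by due date (EDD order): [(6, 13), (5, 26), (7, 30)]
Compute completion times and tardiness:
  Job 1: p=6, d=13, C=6, tardiness=max(0,6-13)=0
  Job 2: p=5, d=26, C=11, tardiness=max(0,11-26)=0
  Job 3: p=7, d=30, C=18, tardiness=max(0,18-30)=0
Total tardiness = 0

0


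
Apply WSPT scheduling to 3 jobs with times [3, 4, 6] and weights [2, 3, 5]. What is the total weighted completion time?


Compute p/w ratios and sort ascending (WSPT): [(6, 5), (4, 3), (3, 2)]
Compute weighted completion times:
  Job (p=6,w=5): C=6, w*C=5*6=30
  Job (p=4,w=3): C=10, w*C=3*10=30
  Job (p=3,w=2): C=13, w*C=2*13=26
Total weighted completion time = 86

86


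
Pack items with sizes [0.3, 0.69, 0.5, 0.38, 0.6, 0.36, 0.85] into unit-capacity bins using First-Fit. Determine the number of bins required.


Place items sequentially using First-Fit:
  Item 0.3 -> new Bin 1
  Item 0.69 -> Bin 1 (now 0.99)
  Item 0.5 -> new Bin 2
  Item 0.38 -> Bin 2 (now 0.88)
  Item 0.6 -> new Bin 3
  Item 0.36 -> Bin 3 (now 0.96)
  Item 0.85 -> new Bin 4
Total bins used = 4

4


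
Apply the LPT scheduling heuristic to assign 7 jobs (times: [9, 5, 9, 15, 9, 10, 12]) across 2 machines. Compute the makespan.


Sort jobs in decreasing order (LPT): [15, 12, 10, 9, 9, 9, 5]
Assign each job to the least loaded machine:
  Machine 1: jobs [15, 9, 9], load = 33
  Machine 2: jobs [12, 10, 9, 5], load = 36
Makespan = max load = 36

36


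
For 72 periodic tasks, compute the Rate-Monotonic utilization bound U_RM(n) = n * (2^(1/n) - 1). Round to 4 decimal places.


Compute 2^(1/72) = 1.0096735332
Subtract 1: 1.0096735332 - 1 = 0.0096735332
Multiply by n: 72 * 0.0096735332 = 0.6964943904
Round to 4 dp: 0.6965

0.6965


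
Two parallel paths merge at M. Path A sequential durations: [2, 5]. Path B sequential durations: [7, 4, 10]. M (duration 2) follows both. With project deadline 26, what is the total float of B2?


Forward pass: ES(B2) = sum of predecessors on chain B = 7
EF = ES + duration = 7 + 4 = 11
Backward pass: LF(M) = deadline = 26; LS(M) = 26 - 2 = 24
LF(B2) = LS(M) - sum(successors on chain B) = 24 - 10 = 14
LS = LF - duration = 14 - 4 = 10
Total float = LS - ES = 10 - 7 = 3

3


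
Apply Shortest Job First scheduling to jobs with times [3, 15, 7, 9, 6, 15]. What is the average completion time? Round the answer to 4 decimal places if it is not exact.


SJF order (ascending): [3, 6, 7, 9, 15, 15]
Completion times:
  Job 1: burst=3, C=3
  Job 2: burst=6, C=9
  Job 3: burst=7, C=16
  Job 4: burst=9, C=25
  Job 5: burst=15, C=40
  Job 6: burst=15, C=55
Average completion = 148/6 = 24.6667

24.6667


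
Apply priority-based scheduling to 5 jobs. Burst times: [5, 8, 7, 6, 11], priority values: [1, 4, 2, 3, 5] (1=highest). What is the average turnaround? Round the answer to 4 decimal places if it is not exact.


Sort by priority (ascending = highest first):
Order: [(1, 5), (2, 7), (3, 6), (4, 8), (5, 11)]
Completion times:
  Priority 1, burst=5, C=5
  Priority 2, burst=7, C=12
  Priority 3, burst=6, C=18
  Priority 4, burst=8, C=26
  Priority 5, burst=11, C=37
Average turnaround = 98/5 = 19.6

19.6


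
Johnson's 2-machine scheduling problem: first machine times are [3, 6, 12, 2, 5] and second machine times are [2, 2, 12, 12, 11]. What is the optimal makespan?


Apply Johnson's rule:
  Group 1 (a <= b): [(4, 2, 12), (5, 5, 11), (3, 12, 12)]
  Group 2 (a > b): [(1, 3, 2), (2, 6, 2)]
Optimal job order: [4, 5, 3, 1, 2]
Schedule:
  Job 4: M1 done at 2, M2 done at 14
  Job 5: M1 done at 7, M2 done at 25
  Job 3: M1 done at 19, M2 done at 37
  Job 1: M1 done at 22, M2 done at 39
  Job 2: M1 done at 28, M2 done at 41
Makespan = 41

41


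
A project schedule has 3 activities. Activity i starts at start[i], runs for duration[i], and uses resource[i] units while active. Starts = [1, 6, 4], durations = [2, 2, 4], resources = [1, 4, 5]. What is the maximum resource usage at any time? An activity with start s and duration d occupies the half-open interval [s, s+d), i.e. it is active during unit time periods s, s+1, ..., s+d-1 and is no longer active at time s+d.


Each activity i is active on [start_i, start_i + duration_i).
Compute total resource usage per time slot:
  t=0: active resources = [], total = 0
  t=1: active resources = [1], total = 1
  t=2: active resources = [1], total = 1
  t=3: active resources = [], total = 0
  t=4: active resources = [5], total = 5
  t=5: active resources = [5], total = 5
  t=6: active resources = [4, 5], total = 9
  t=7: active resources = [4, 5], total = 9
Peak resource demand = 9

9


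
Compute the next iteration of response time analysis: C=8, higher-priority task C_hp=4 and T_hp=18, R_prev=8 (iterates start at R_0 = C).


R_next = C + ceil(R_prev / T_hp) * C_hp
ceil(8 / 18) = ceil(0.4444) = 1
Interference = 1 * 4 = 4
R_next = 8 + 4 = 12

12


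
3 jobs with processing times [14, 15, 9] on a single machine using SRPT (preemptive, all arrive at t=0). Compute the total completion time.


Since all jobs arrive at t=0, SRPT equals SPT ordering.
SPT order: [9, 14, 15]
Completion times:
  Job 1: p=9, C=9
  Job 2: p=14, C=23
  Job 3: p=15, C=38
Total completion time = 9 + 23 + 38 = 70

70


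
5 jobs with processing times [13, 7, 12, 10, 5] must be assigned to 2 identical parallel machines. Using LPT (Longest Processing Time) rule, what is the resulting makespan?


Sort jobs in decreasing order (LPT): [13, 12, 10, 7, 5]
Assign each job to the least loaded machine:
  Machine 1: jobs [13, 7, 5], load = 25
  Machine 2: jobs [12, 10], load = 22
Makespan = max load = 25

25


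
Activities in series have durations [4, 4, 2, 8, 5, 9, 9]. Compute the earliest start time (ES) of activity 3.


Activity 3 starts after activities 1 through 2 complete.
Predecessor durations: [4, 4]
ES = 4 + 4 = 8

8


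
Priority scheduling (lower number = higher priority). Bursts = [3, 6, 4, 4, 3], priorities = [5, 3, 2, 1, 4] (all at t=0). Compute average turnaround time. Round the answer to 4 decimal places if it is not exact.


Sort by priority (ascending = highest first):
Order: [(1, 4), (2, 4), (3, 6), (4, 3), (5, 3)]
Completion times:
  Priority 1, burst=4, C=4
  Priority 2, burst=4, C=8
  Priority 3, burst=6, C=14
  Priority 4, burst=3, C=17
  Priority 5, burst=3, C=20
Average turnaround = 63/5 = 12.6

12.6


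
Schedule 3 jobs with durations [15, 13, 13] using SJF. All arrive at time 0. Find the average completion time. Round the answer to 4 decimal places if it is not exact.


SJF order (ascending): [13, 13, 15]
Completion times:
  Job 1: burst=13, C=13
  Job 2: burst=13, C=26
  Job 3: burst=15, C=41
Average completion = 80/3 = 26.6667

26.6667


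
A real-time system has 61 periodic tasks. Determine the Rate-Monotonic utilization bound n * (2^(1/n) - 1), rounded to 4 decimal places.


Compute 2^(1/61) = 1.0114278734
Subtract 1: 1.0114278734 - 1 = 0.0114278734
Multiply by n: 61 * 0.0114278734 = 0.6971002774
Round to 4 dp: 0.6971

0.6971


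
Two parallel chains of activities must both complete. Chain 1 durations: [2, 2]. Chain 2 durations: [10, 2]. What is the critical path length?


Path A total = 2 + 2 = 4
Path B total = 10 + 2 = 12
Critical path = longest path = max(4, 12) = 12

12


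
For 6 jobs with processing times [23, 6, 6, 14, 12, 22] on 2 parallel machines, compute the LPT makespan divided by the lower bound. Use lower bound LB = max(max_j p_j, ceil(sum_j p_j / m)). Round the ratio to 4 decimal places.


LPT order: [23, 22, 14, 12, 6, 6]
Machine loads after assignment: [41, 42]
LPT makespan = 42
Lower bound = max(max_job, ceil(total/2)) = max(23, 42) = 42
Ratio = 42 / 42 = 1.0

1.0


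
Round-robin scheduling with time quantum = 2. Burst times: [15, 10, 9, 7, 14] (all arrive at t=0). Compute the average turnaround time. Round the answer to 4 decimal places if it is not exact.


Time quantum = 2
Execution trace:
  J1 runs 2 units, time = 2
  J2 runs 2 units, time = 4
  J3 runs 2 units, time = 6
  J4 runs 2 units, time = 8
  J5 runs 2 units, time = 10
  J1 runs 2 units, time = 12
  J2 runs 2 units, time = 14
  J3 runs 2 units, time = 16
  J4 runs 2 units, time = 18
  J5 runs 2 units, time = 20
  J1 runs 2 units, time = 22
  J2 runs 2 units, time = 24
  J3 runs 2 units, time = 26
  J4 runs 2 units, time = 28
  J5 runs 2 units, time = 30
  J1 runs 2 units, time = 32
  J2 runs 2 units, time = 34
  J3 runs 2 units, time = 36
  J4 runs 1 units, time = 37
  J5 runs 2 units, time = 39
  J1 runs 2 units, time = 41
  J2 runs 2 units, time = 43
  J3 runs 1 units, time = 44
  J5 runs 2 units, time = 46
  J1 runs 2 units, time = 48
  J5 runs 2 units, time = 50
  J1 runs 2 units, time = 52
  J5 runs 2 units, time = 54
  J1 runs 1 units, time = 55
Finish times: [55, 43, 44, 37, 54]
Average turnaround = 233/5 = 46.6

46.6


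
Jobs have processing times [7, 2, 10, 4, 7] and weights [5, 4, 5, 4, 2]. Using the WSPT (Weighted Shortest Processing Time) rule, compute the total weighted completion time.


Compute p/w ratios and sort ascending (WSPT): [(2, 4), (4, 4), (7, 5), (10, 5), (7, 2)]
Compute weighted completion times:
  Job (p=2,w=4): C=2, w*C=4*2=8
  Job (p=4,w=4): C=6, w*C=4*6=24
  Job (p=7,w=5): C=13, w*C=5*13=65
  Job (p=10,w=5): C=23, w*C=5*23=115
  Job (p=7,w=2): C=30, w*C=2*30=60
Total weighted completion time = 272

272


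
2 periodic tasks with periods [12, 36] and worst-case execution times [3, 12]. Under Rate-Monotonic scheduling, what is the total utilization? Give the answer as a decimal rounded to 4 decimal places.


Compute individual utilizations (exact fractions):
  Task 1: C/T = 3/12 = 1/4 (approx. 0.25)
  Task 2: C/T = 12/36 = 1/3 (approx. 0.3333)
Total utilization U = 1/4 + 1/3 = 7/12
Rounded to 4 decimal places: U = 0.5833
RM (Liu & Layland) bound for 2 tasks = 0.828427; compare with U = 7/12 (approx. 0.583333)
U <= bound, so schedulable by RM sufficient condition.

0.5833


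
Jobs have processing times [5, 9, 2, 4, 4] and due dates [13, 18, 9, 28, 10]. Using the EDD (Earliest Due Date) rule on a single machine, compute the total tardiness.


Sort by due date (EDD order): [(2, 9), (4, 10), (5, 13), (9, 18), (4, 28)]
Compute completion times and tardiness:
  Job 1: p=2, d=9, C=2, tardiness=max(0,2-9)=0
  Job 2: p=4, d=10, C=6, tardiness=max(0,6-10)=0
  Job 3: p=5, d=13, C=11, tardiness=max(0,11-13)=0
  Job 4: p=9, d=18, C=20, tardiness=max(0,20-18)=2
  Job 5: p=4, d=28, C=24, tardiness=max(0,24-28)=0
Total tardiness = 2

2


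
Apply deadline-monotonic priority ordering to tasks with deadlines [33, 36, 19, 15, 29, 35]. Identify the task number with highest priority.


Sort tasks by relative deadline (ascending):
  Task 4: deadline = 15
  Task 3: deadline = 19
  Task 5: deadline = 29
  Task 1: deadline = 33
  Task 6: deadline = 35
  Task 2: deadline = 36
Priority order (highest first): [4, 3, 5, 1, 6, 2]
Highest priority task = 4

4


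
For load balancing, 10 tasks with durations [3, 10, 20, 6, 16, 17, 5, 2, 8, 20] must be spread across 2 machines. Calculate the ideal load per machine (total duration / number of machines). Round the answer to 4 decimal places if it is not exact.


Total processing time = 3 + 10 + 20 + 6 + 16 + 17 + 5 + 2 + 8 + 20 = 107
Number of machines = 2
Ideal balanced load = 107 / 2 = 53.5

53.5


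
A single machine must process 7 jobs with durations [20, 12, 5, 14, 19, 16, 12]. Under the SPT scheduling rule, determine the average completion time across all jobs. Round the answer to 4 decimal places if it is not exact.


Sort jobs by processing time (SPT order): [5, 12, 12, 14, 16, 19, 20]
Compute completion times sequentially:
  Job 1: processing = 5, completes at 5
  Job 2: processing = 12, completes at 17
  Job 3: processing = 12, completes at 29
  Job 4: processing = 14, completes at 43
  Job 5: processing = 16, completes at 59
  Job 6: processing = 19, completes at 78
  Job 7: processing = 20, completes at 98
Sum of completion times = 329
Average completion time = 329/7 = 47.0

47.0


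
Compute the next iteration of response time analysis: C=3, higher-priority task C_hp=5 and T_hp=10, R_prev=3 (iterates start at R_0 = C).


R_next = C + ceil(R_prev / T_hp) * C_hp
ceil(3 / 10) = ceil(0.3) = 1
Interference = 1 * 5 = 5
R_next = 3 + 5 = 8

8


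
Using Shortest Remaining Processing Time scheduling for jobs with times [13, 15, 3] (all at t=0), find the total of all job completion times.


Since all jobs arrive at t=0, SRPT equals SPT ordering.
SPT order: [3, 13, 15]
Completion times:
  Job 1: p=3, C=3
  Job 2: p=13, C=16
  Job 3: p=15, C=31
Total completion time = 3 + 16 + 31 = 50

50


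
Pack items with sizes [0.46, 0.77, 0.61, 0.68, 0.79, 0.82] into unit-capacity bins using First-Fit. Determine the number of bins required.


Place items sequentially using First-Fit:
  Item 0.46 -> new Bin 1
  Item 0.77 -> new Bin 2
  Item 0.61 -> new Bin 3
  Item 0.68 -> new Bin 4
  Item 0.79 -> new Bin 5
  Item 0.82 -> new Bin 6
Total bins used = 6

6


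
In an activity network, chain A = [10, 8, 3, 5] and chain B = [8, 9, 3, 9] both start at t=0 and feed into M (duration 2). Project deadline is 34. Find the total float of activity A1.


Forward pass: ES(A1) = sum of predecessors on chain A = 0
EF = ES + duration = 0 + 10 = 10
Backward pass: LF(M) = deadline = 34; LS(M) = 34 - 2 = 32
LF(A1) = LS(M) - sum(successors on chain A) = 32 - 16 = 16
LS = LF - duration = 16 - 10 = 6
Total float = LS - ES = 6 - 0 = 6

6


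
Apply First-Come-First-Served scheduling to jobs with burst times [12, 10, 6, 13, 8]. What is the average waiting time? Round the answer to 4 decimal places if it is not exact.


FCFS order (as given): [12, 10, 6, 13, 8]
Waiting times:
  Job 1: wait = 0
  Job 2: wait = 12
  Job 3: wait = 22
  Job 4: wait = 28
  Job 5: wait = 41
Sum of waiting times = 103
Average waiting time = 103/5 = 20.6

20.6


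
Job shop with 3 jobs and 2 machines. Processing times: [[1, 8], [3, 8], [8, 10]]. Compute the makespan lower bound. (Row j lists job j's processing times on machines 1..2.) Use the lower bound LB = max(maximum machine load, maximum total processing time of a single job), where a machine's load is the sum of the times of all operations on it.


Machine loads:
  Machine 1: 1 + 3 + 8 = 12
  Machine 2: 8 + 8 + 10 = 26
Max machine load = 26
Job totals:
  Job 1: 9
  Job 2: 11
  Job 3: 18
Max job total = 18
Lower bound = max(26, 18) = 26

26


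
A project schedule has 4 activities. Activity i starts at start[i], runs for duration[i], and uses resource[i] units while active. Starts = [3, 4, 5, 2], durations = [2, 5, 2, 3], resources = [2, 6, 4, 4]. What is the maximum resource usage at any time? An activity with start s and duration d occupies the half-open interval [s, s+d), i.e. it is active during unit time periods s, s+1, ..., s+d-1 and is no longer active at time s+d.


Each activity i is active on [start_i, start_i + duration_i).
Compute total resource usage per time slot:
  t=0: active resources = [], total = 0
  t=1: active resources = [], total = 0
  t=2: active resources = [4], total = 4
  t=3: active resources = [2, 4], total = 6
  t=4: active resources = [2, 6, 4], total = 12
  t=5: active resources = [6, 4], total = 10
  t=6: active resources = [6, 4], total = 10
  t=7: active resources = [6], total = 6
  t=8: active resources = [6], total = 6
Peak resource demand = 12

12


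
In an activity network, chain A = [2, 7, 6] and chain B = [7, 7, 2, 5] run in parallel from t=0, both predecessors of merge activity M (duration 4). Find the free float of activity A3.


ES(A3) = sum of predecessors on chain A = 9
EF(A3) = ES + duration = 9 + 6 = 15
Successor of A3 is M. ES(M) = max(sum(A), sum(B)) = max(15, 21) = 21
Free float = ES(successor) - EF(current) = 21 - 15 = 6

6


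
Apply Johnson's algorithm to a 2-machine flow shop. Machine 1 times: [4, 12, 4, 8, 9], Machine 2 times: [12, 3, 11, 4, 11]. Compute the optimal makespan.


Apply Johnson's rule:
  Group 1 (a <= b): [(1, 4, 12), (3, 4, 11), (5, 9, 11)]
  Group 2 (a > b): [(4, 8, 4), (2, 12, 3)]
Optimal job order: [1, 3, 5, 4, 2]
Schedule:
  Job 1: M1 done at 4, M2 done at 16
  Job 3: M1 done at 8, M2 done at 27
  Job 5: M1 done at 17, M2 done at 38
  Job 4: M1 done at 25, M2 done at 42
  Job 2: M1 done at 37, M2 done at 45
Makespan = 45

45


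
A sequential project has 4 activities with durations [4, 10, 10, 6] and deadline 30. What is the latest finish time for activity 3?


LF(activity 3) = deadline - sum of successor durations
Successors: activities 4 through 4 with durations [6]
Sum of successor durations = 6
LF = 30 - 6 = 24

24


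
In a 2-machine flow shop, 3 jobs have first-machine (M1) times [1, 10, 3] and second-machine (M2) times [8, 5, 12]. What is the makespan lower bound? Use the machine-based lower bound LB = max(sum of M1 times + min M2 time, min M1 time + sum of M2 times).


LB1 = sum(M1 times) + min(M2 times) = 14 + 5 = 19
LB2 = min(M1 times) + sum(M2 times) = 1 + 25 = 26
Lower bound = max(LB1, LB2) = max(19, 26) = 26

26


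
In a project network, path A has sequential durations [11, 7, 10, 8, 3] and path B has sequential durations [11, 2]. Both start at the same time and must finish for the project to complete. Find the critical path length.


Path A total = 11 + 7 + 10 + 8 + 3 = 39
Path B total = 11 + 2 = 13
Critical path = longest path = max(39, 13) = 39

39


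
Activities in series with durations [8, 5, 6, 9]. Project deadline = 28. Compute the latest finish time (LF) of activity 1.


LF(activity 1) = deadline - sum of successor durations
Successors: activities 2 through 4 with durations [5, 6, 9]
Sum of successor durations = 20
LF = 28 - 20 = 8

8


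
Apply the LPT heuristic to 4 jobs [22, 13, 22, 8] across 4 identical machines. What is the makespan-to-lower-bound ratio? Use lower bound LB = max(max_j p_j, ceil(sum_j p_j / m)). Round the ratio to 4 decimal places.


LPT order: [22, 22, 13, 8]
Machine loads after assignment: [22, 22, 13, 8]
LPT makespan = 22
Lower bound = max(max_job, ceil(total/4)) = max(22, 17) = 22
Ratio = 22 / 22 = 1.0

1.0


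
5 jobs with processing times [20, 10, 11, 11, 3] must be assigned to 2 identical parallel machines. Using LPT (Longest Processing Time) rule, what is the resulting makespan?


Sort jobs in decreasing order (LPT): [20, 11, 11, 10, 3]
Assign each job to the least loaded machine:
  Machine 1: jobs [20, 10], load = 30
  Machine 2: jobs [11, 11, 3], load = 25
Makespan = max load = 30

30


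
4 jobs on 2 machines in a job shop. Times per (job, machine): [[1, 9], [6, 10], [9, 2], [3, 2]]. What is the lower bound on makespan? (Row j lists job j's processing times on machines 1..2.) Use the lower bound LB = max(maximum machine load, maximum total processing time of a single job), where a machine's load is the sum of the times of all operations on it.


Machine loads:
  Machine 1: 1 + 6 + 9 + 3 = 19
  Machine 2: 9 + 10 + 2 + 2 = 23
Max machine load = 23
Job totals:
  Job 1: 10
  Job 2: 16
  Job 3: 11
  Job 4: 5
Max job total = 16
Lower bound = max(23, 16) = 23

23


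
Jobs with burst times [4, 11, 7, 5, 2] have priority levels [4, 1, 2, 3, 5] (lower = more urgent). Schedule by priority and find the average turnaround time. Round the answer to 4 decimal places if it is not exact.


Sort by priority (ascending = highest first):
Order: [(1, 11), (2, 7), (3, 5), (4, 4), (5, 2)]
Completion times:
  Priority 1, burst=11, C=11
  Priority 2, burst=7, C=18
  Priority 3, burst=5, C=23
  Priority 4, burst=4, C=27
  Priority 5, burst=2, C=29
Average turnaround = 108/5 = 21.6

21.6


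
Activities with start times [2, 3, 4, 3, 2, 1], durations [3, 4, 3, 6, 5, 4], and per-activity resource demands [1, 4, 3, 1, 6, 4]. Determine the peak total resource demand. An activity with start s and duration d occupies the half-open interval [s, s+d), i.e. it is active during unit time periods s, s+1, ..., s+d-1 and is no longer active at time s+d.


Each activity i is active on [start_i, start_i + duration_i).
Compute total resource usage per time slot:
  t=0: active resources = [], total = 0
  t=1: active resources = [4], total = 4
  t=2: active resources = [1, 6, 4], total = 11
  t=3: active resources = [1, 4, 1, 6, 4], total = 16
  t=4: active resources = [1, 4, 3, 1, 6, 4], total = 19
  t=5: active resources = [4, 3, 1, 6], total = 14
  t=6: active resources = [4, 3, 1, 6], total = 14
  t=7: active resources = [1], total = 1
  t=8: active resources = [1], total = 1
Peak resource demand = 19

19


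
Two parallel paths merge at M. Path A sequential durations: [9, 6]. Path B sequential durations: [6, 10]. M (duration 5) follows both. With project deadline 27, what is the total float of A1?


Forward pass: ES(A1) = sum of predecessors on chain A = 0
EF = ES + duration = 0 + 9 = 9
Backward pass: LF(M) = deadline = 27; LS(M) = 27 - 5 = 22
LF(A1) = LS(M) - sum(successors on chain A) = 22 - 6 = 16
LS = LF - duration = 16 - 9 = 7
Total float = LS - ES = 7 - 0 = 7

7


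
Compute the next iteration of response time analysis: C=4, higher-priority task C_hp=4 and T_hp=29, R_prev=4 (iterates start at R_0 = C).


R_next = C + ceil(R_prev / T_hp) * C_hp
ceil(4 / 29) = ceil(0.1379) = 1
Interference = 1 * 4 = 4
R_next = 4 + 4 = 8

8


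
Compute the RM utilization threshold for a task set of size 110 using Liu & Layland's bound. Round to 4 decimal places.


Compute 2^(1/110) = 1.0063212332
Subtract 1: 1.0063212332 - 1 = 0.0063212332
Multiply by n: 110 * 0.0063212332 = 0.6953356520
Round to 4 dp: 0.6953

0.6953


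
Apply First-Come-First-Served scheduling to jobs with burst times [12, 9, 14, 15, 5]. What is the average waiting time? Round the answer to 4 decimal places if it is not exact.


FCFS order (as given): [12, 9, 14, 15, 5]
Waiting times:
  Job 1: wait = 0
  Job 2: wait = 12
  Job 3: wait = 21
  Job 4: wait = 35
  Job 5: wait = 50
Sum of waiting times = 118
Average waiting time = 118/5 = 23.6

23.6


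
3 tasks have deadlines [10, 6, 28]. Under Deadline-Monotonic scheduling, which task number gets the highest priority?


Sort tasks by relative deadline (ascending):
  Task 2: deadline = 6
  Task 1: deadline = 10
  Task 3: deadline = 28
Priority order (highest first): [2, 1, 3]
Highest priority task = 2

2


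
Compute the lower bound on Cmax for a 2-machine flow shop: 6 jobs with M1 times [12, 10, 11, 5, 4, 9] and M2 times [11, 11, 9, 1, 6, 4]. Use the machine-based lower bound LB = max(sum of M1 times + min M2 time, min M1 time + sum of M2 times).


LB1 = sum(M1 times) + min(M2 times) = 51 + 1 = 52
LB2 = min(M1 times) + sum(M2 times) = 4 + 42 = 46
Lower bound = max(LB1, LB2) = max(52, 46) = 52

52


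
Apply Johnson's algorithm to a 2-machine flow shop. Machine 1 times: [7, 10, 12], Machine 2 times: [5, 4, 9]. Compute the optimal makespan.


Apply Johnson's rule:
  Group 1 (a <= b): []
  Group 2 (a > b): [(3, 12, 9), (1, 7, 5), (2, 10, 4)]
Optimal job order: [3, 1, 2]
Schedule:
  Job 3: M1 done at 12, M2 done at 21
  Job 1: M1 done at 19, M2 done at 26
  Job 2: M1 done at 29, M2 done at 33
Makespan = 33

33
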